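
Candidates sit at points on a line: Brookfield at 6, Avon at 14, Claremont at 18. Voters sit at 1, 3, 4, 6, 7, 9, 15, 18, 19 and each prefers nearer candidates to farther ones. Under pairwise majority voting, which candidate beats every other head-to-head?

With single-peaked preferences on a line, the Condorcet winner is the candidate closest to the median voter.
The median voter (position 7) is closest to Brookfield at 6.
Check: Brookfield vs Avon — voters closer to Brookfield: 6 of 9.

Brookfield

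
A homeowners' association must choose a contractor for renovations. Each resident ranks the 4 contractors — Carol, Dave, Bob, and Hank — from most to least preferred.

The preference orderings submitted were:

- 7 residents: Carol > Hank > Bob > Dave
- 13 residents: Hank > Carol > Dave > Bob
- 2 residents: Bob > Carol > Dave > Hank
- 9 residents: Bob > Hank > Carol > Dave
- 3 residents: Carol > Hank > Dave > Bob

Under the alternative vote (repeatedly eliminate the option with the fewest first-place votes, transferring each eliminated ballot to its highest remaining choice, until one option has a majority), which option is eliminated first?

Dave

Round 1: Hank 13, Bob 11, Carol 10, Dave 0. Dave has the fewest and is eliminated.
Round 2: Hank 13, Bob 11, Carol 10. Carol has the fewest and is eliminated.
Round 3: Hank 23, Bob 11. Hank has a majority.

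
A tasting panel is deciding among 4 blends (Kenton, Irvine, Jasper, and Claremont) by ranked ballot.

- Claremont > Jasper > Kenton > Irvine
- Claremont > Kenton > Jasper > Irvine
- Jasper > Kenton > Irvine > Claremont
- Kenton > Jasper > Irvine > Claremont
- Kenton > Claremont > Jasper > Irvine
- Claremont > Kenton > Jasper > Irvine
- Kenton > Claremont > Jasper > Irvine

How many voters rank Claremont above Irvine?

5

Ballots ranking Claremont above Irvine: 5.
Ballots ranking Irvine above Claremont: 2.
So 5 of 7 voters prefer Claremont to Irvine.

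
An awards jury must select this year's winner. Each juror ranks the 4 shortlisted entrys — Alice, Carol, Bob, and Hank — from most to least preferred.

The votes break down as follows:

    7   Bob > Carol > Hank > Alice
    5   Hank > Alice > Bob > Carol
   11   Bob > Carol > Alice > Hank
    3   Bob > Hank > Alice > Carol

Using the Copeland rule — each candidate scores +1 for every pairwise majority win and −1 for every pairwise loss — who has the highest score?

Pairwise results:
  Alice vs Carol: Carol wins 18–8.
  Alice vs Bob: Bob wins 21–5.
  Alice vs Hank: Hank wins 15–11.
  Carol vs Bob: Bob wins 26–0.
  Carol vs Hank: Carol wins 18–8.
  Bob vs Hank: Bob wins 21–5.
Copeland scores (wins − losses):
  Alice: 0 − 3 = -3
  Carol: 2 − 1 = 1
  Bob: 3 − 0 = 3
  Hank: 1 − 2 = -1
Bob has the best Copeland score.

Bob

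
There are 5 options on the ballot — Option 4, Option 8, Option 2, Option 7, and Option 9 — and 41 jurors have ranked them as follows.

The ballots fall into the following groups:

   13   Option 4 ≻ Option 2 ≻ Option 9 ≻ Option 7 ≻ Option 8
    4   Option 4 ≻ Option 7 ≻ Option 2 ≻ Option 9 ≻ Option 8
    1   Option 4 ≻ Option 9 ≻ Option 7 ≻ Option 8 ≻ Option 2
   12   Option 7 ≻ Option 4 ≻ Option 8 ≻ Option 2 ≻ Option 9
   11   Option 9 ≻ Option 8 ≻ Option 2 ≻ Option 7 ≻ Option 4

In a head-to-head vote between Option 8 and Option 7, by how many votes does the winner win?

19

Ballots ranking Option 8 above Option 7: 11.
Ballots ranking Option 7 above Option 8: 13+4+1+12 = 30.
Option 7 wins 30–11, a margin of 19.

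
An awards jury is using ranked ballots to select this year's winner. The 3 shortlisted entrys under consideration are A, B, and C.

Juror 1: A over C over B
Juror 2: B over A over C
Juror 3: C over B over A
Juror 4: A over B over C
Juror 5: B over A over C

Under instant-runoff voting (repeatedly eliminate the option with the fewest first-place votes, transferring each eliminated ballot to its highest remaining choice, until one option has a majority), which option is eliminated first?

C

Round 1: A 2, B 2, C 1. C has the fewest and is eliminated.
Round 2: B 3, A 2. B has a majority.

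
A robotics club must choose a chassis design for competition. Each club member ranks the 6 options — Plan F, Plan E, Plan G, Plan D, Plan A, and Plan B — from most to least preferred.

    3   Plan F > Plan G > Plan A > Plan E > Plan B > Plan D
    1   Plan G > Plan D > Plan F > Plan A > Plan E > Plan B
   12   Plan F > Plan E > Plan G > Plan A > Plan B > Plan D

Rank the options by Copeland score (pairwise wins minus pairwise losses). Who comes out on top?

Pairwise results:
  Plan F vs Plan E: Plan F wins 16–0.
  Plan F vs Plan G: Plan F wins 15–1.
  Plan F vs Plan D: Plan F wins 15–1.
  Plan F vs Plan A: Plan F wins 16–0.
  Plan F vs Plan B: Plan F wins 16–0.
  Plan E vs Plan G: Plan E wins 12–4.
  Plan E vs Plan D: Plan E wins 15–1.
  Plan E vs Plan A: Plan E wins 12–4.
  Plan E vs Plan B: Plan E wins 16–0.
  Plan G vs Plan D: Plan G wins 16–0.
  Plan G vs Plan A: Plan G wins 16–0.
  Plan G vs Plan B: Plan G wins 16–0.
  Plan D vs Plan A: Plan A wins 15–1.
  Plan D vs Plan B: Plan B wins 15–1.
  Plan A vs Plan B: Plan A wins 16–0.
Copeland scores (wins − losses):
  Plan F: 5 − 0 = 5
  Plan E: 4 − 1 = 3
  Plan G: 3 − 2 = 1
  Plan D: 0 − 5 = -5
  Plan A: 2 − 3 = -1
  Plan B: 1 − 4 = -3
Plan F has the best Copeland score.

Plan F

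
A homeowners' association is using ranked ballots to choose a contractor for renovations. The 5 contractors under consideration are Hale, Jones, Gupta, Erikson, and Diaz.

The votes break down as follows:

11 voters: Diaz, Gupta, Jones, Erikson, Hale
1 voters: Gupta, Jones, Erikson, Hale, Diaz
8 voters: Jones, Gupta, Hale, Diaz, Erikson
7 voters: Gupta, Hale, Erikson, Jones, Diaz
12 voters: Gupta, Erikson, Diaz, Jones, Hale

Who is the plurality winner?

First-place vote totals:
  Hale: 0
  Jones: 8
  Gupta: 20
  Erikson: 0
  Diaz: 11
Gupta has the most first-place votes.

Gupta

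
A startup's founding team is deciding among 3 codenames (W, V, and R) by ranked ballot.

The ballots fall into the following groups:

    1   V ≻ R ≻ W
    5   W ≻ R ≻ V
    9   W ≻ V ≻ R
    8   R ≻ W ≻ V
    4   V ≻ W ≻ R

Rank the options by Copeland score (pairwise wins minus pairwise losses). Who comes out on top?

Pairwise results:
  W vs V: W wins 22–5.
  W vs R: W wins 18–9.
  V vs R: V wins 14–13.
Copeland scores (wins − losses):
  W: 2 − 0 = 2
  V: 1 − 1 = 0
  R: 0 − 2 = -2
W has the best Copeland score.

W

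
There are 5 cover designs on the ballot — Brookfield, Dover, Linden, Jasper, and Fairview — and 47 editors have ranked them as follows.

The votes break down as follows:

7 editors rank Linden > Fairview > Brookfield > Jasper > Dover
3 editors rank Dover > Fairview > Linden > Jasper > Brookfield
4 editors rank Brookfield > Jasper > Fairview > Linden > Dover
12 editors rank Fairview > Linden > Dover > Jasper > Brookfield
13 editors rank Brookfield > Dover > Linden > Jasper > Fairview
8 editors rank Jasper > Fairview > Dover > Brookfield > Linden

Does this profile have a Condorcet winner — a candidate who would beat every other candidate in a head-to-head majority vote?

No

Head-to-head results (47 voters total):
Brookfield vs Dover: Brookfield wins 24–23.
Brookfield vs Linden: Brookfield wins 25–22.
Brookfield vs Jasper: Brookfield wins 24–23.
Brookfield vs Fairview: Fairview wins 30–17.
Dover vs Linden: Dover wins 24–23.
Dover vs Jasper: Dover wins 28–19.
Dover vs Fairview: Fairview wins 31–16.
Linden vs Jasper: Linden wins 35–12.
Linden vs Fairview: Fairview wins 27–20.
Jasper vs Fairview: Jasper wins 25–22.
No candidate beats all others: Brookfield beats Jasper beats Fairview beats Brookfield, a majority cycle.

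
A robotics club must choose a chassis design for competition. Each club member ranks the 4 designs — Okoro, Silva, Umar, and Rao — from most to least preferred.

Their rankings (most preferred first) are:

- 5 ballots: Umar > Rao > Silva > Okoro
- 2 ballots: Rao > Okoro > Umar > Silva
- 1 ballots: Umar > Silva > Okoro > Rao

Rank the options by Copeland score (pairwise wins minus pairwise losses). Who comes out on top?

Pairwise results:
  Okoro vs Silva: Silva wins 6–2.
  Okoro vs Umar: Umar wins 6–2.
  Okoro vs Rao: Rao wins 7–1.
  Silva vs Umar: Umar wins 8–0.
  Silva vs Rao: Rao wins 7–1.
  Umar vs Rao: Umar wins 6–2.
Copeland scores (wins − losses):
  Okoro: 0 − 3 = -3
  Silva: 1 − 2 = -1
  Umar: 3 − 0 = 3
  Rao: 2 − 1 = 1
Umar has the best Copeland score.

Umar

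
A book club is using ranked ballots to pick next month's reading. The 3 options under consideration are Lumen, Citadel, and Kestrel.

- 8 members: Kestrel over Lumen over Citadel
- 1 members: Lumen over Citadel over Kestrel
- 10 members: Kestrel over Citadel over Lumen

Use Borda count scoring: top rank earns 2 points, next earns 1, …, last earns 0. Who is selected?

Kestrel

Borda scores:
  Lumen: 8·1 + 2 + 10·0 = 10
  Citadel: 8·0 + 1 + 10·1 = 11
  Kestrel: 8·2 + 0 + 10·2 = 36
Kestrel has the highest total.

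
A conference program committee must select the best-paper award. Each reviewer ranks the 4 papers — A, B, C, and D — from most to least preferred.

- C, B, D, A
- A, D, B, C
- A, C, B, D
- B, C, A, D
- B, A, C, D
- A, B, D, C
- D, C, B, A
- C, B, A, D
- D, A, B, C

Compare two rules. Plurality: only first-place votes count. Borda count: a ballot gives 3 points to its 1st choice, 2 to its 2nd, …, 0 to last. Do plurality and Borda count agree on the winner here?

Plurality first-place counts: A 3, B 2, C 2, D 2 → A.
Borda totals: A 15, B 16, C 13, D 10 → B.
The two rules disagree: plurality picks A, Borda picks B.

No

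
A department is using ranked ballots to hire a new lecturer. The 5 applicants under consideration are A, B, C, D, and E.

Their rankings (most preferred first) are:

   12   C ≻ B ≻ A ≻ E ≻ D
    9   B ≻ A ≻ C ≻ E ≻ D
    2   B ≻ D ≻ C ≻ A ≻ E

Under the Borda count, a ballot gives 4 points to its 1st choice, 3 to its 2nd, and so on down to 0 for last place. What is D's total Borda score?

Borda scores:
  A: 12·2 + 9·3 + 2·1 = 53
  B: 12·3 + 9·4 + 2·4 = 80
  C: 12·4 + 9·2 + 2·2 = 70
  D: 12·0 + 9·0 + 2·3 = 6
  E: 12·1 + 9·1 + 2·0 = 21

6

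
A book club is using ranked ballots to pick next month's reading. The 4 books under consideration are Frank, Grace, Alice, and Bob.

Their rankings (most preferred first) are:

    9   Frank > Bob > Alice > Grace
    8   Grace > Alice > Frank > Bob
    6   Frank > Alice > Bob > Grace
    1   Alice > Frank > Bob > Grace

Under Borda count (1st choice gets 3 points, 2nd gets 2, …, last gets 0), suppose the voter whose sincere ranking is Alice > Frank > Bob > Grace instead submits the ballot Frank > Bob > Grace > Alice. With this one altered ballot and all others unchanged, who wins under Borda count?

Borda totals with the altered ballot: Frank 56, Grace 25, Alice 37, Bob 26.
The winner is unchanged: still Frank.

Frank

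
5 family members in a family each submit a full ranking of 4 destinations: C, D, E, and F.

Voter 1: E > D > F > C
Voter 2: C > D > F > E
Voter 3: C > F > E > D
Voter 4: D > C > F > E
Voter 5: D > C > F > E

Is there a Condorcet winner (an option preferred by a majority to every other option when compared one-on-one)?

Head-to-head results (5 voters total):
C vs D: D wins 3–2.
C vs E: C wins 4–1.
C vs F: C wins 4–1.
D vs E: D wins 3–2.
D vs F: D wins 4–1.
E vs F: F wins 4–1.
D beats each rival — C (3–2), E (3–2), F (4–1) — so D is the Condorcet winner.

Yes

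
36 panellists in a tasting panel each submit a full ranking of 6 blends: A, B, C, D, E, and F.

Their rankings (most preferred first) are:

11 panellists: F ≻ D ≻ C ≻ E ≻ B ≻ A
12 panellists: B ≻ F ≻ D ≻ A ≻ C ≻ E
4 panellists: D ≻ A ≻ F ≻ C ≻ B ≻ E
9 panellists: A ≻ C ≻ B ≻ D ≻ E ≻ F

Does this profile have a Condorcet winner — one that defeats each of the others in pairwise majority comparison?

No

Head-to-head results (36 voters total):
A vs B: B wins 23–13.
A vs C: A wins 25–11.
A vs D: D wins 27–9.
A vs E: A wins 25–11.
A vs F: F wins 23–13.
B vs C: C wins 24–12.
B vs D: B wins 21–15.
B vs E: B wins 25–11.
B vs F: B wins 21–15.
C vs D: D wins 27–9.
C vs E: C wins 36–0.
C vs F: F wins 27–9.
D vs E: D wins 36–0.
D vs F: F wins 23–13.
E vs F: F wins 27–9.
No candidate beats all others: A beats C beats B beats A, a majority cycle.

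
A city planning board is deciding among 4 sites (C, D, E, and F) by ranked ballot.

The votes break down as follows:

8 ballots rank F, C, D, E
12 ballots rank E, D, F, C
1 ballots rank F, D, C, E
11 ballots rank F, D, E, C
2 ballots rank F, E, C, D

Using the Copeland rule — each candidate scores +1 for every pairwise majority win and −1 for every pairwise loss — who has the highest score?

F

Pairwise results:
  C vs D: D wins 24–10.
  C vs E: E wins 25–9.
  C vs F: F wins 34–0.
  D vs E: D wins 20–14.
  D vs F: F wins 22–12.
  E vs F: F wins 22–12.
Copeland scores (wins − losses):
  C: 0 − 3 = -3
  D: 2 − 1 = 1
  E: 1 − 2 = -1
  F: 3 − 0 = 3
F has the best Copeland score.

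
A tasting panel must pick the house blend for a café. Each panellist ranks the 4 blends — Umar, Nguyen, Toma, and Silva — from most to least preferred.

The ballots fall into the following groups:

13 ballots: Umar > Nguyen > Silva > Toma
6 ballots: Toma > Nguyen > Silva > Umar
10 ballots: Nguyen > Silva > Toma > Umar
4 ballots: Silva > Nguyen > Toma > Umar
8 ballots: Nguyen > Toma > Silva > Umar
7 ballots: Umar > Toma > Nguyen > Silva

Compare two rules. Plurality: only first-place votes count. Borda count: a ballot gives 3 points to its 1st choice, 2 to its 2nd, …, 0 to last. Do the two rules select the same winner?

Plurality first-place counts: Umar 20, Nguyen 18, Toma 6, Silva 4 → Umar.
Borda totals: Umar 60, Nguyen 107, Toma 62, Silva 59 → Nguyen.
The two rules disagree: plurality picks Umar, Borda picks Nguyen.

No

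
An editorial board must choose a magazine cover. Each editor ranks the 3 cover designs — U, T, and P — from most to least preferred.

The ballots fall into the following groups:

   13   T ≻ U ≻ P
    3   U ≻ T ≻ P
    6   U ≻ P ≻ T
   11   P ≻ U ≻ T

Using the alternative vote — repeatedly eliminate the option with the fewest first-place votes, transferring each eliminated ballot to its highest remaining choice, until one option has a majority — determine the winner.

Round 1: T 13, P 11, U 9. U has the fewest and is eliminated.
Round 2: P 17, T 16. P has a majority.

P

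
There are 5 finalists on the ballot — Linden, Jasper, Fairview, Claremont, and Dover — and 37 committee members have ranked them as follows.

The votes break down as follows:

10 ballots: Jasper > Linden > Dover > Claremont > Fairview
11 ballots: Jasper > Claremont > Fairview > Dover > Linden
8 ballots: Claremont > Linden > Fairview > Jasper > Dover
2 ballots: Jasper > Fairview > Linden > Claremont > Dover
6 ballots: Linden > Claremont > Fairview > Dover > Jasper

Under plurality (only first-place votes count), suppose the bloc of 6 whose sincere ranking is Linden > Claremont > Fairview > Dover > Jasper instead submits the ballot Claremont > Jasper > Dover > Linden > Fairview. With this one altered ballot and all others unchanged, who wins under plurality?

First-place totals with the altered ballot: Linden 0, Jasper 23, Fairview 0, Claremont 14, Dover 0.
The winner is unchanged: still Jasper.

Jasper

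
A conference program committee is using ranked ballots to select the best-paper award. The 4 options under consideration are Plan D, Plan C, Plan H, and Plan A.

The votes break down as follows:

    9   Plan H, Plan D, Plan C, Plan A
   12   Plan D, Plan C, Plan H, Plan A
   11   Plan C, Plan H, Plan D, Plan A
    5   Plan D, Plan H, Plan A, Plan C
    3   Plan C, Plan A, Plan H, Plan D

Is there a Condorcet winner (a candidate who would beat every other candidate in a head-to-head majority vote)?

Head-to-head results (40 voters total):
Plan D vs Plan C: Plan D wins 26–14.
Plan D vs Plan H: Plan H wins 23–17.
Plan D vs Plan A: Plan D wins 37–3.
Plan C vs Plan H: Plan C wins 26–14.
Plan C vs Plan A: Plan C wins 35–5.
Plan H vs Plan A: Plan H wins 37–3.
No candidate beats all others: Plan D beats Plan C beats Plan H beats Plan D, a majority cycle.

No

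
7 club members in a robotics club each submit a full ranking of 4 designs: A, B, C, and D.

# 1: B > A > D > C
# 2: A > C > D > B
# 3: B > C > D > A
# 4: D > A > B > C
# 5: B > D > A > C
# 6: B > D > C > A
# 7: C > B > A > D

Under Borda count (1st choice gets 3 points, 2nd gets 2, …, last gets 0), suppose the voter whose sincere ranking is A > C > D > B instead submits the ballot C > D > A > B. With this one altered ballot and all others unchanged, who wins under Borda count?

B

Borda totals with the altered ballot: A 7, B 15, C 9, D 11.
The winner is unchanged: still B.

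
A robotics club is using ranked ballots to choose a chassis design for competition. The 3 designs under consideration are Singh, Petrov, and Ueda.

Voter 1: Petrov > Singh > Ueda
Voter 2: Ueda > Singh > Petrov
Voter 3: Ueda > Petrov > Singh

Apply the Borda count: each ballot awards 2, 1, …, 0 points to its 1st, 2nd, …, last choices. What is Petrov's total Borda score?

3

Borda scores:
  Singh: 1 + 1 + 0 = 2
  Petrov: 2 + 0 + 1 = 3
  Ueda: 0 + 2 + 2 = 4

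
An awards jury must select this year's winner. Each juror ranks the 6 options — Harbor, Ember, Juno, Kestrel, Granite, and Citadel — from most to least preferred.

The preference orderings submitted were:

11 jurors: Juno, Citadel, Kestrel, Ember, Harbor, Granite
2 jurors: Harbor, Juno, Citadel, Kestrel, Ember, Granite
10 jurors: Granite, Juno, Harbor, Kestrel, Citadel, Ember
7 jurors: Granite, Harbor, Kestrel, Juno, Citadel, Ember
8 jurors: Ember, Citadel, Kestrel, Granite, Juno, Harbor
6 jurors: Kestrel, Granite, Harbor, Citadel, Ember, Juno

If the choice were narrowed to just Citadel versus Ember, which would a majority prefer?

Ballots ranking Citadel above Ember: 11+2+10+7+6 = 36.
Ballots ranking Ember above Citadel: 8.
Citadel wins the head-to-head, 36–8.

Citadel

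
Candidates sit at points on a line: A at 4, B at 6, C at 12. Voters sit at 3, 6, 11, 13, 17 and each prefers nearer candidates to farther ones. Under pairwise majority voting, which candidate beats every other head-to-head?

C

With single-peaked preferences on a line, the Condorcet winner is the candidate closest to the median voter.
The median voter (position 11) is closest to C at 12.
Check: C vs A — voters closer to C: 3 of 5.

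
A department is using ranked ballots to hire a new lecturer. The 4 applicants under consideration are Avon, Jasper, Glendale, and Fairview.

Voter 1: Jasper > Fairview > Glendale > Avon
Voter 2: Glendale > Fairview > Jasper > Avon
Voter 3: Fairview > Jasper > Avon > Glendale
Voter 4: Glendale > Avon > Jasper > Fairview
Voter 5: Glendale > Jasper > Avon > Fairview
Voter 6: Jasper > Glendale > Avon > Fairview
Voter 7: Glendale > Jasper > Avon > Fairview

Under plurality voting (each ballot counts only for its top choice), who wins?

First-place vote totals:
  Avon: 0
  Jasper: 2
  Glendale: 4
  Fairview: 1
Glendale has the most first-place votes.

Glendale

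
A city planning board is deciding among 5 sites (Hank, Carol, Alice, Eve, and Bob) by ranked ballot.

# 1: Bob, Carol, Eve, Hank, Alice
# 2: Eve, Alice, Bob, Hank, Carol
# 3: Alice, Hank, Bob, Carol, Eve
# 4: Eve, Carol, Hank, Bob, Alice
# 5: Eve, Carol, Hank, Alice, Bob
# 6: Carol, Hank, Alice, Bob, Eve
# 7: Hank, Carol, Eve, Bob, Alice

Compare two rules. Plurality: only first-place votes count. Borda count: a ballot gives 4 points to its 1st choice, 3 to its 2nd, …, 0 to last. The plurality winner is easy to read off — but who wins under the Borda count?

Plurality first-place counts: Hank 1, Carol 1, Alice 1, Eve 3, Bob 1 → Eve.
Borda totals: Hank 16, Carol 17, Alice 10, Eve 16, Bob 11 → Carol.

Carol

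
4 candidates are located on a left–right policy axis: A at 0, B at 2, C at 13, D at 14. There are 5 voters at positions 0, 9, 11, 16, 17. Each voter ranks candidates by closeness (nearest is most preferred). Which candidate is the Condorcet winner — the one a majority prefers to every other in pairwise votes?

With single-peaked preferences on a line, the Condorcet winner is the candidate closest to the median voter.
The median voter (position 11) is closest to C at 13.
Check: C vs B — voters closer to C: 4 of 5.

C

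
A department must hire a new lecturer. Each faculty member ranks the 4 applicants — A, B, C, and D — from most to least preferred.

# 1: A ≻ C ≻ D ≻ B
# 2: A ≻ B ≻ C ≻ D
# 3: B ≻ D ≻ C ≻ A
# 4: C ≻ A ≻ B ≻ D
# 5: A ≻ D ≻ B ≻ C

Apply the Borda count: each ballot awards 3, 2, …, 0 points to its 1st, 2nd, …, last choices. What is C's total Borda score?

7

Borda scores:
  A: 3 + 3 + 0 + 2 + 3 = 11
  B: 0 + 2 + 3 + 1 + 1 = 7
  C: 2 + 1 + 1 + 3 + 0 = 7
  D: 1 + 0 + 2 + 0 + 2 = 5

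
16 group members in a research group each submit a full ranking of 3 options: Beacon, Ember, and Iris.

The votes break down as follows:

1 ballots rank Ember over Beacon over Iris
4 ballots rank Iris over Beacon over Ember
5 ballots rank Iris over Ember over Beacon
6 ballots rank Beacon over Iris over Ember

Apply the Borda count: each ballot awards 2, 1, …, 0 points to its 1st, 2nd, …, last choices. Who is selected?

Borda scores:
  Beacon: 1 + 4·1 + 5·0 + 6·2 = 17
  Ember: 2 + 4·0 + 5·1 + 6·0 = 7
  Iris: 0 + 4·2 + 5·2 + 6·1 = 24
Iris has the highest total.

Iris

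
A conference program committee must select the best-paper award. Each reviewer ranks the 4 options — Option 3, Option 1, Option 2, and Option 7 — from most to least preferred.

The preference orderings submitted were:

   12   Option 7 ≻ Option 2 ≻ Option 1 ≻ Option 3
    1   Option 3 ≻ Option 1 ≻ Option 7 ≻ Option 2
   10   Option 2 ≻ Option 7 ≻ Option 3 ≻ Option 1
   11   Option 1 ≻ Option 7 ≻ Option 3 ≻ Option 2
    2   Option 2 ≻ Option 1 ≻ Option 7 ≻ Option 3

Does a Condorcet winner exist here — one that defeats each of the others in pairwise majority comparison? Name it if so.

Head-to-head results (36 voters total):
Option 3 vs Option 1: Option 1 wins 25–11.
Option 3 vs Option 2: Option 2 wins 24–12.
Option 3 vs Option 7: Option 7 wins 35–1.
Option 1 vs Option 2: Option 2 wins 24–12.
Option 1 vs Option 7: Option 7 wins 22–14.
Option 2 vs Option 7: Option 7 wins 24–12.
Option 7 beats each rival — Option 3 (35–1), Option 1 (22–14), Option 2 (24–12) — so Option 7 is the Condorcet winner.

Option 7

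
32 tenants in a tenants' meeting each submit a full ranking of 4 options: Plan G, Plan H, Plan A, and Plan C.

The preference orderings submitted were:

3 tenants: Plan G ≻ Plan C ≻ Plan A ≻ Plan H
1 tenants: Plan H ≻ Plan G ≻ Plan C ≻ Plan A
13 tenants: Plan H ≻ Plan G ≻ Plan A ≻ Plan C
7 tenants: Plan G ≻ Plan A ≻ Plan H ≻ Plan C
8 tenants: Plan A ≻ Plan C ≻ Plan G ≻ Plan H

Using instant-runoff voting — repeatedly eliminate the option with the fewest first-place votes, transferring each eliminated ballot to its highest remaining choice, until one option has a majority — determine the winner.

Round 1: Plan H 14, Plan G 10, Plan A 8, Plan C 0. Plan C has the fewest and is eliminated.
Round 2: Plan H 14, Plan G 10, Plan A 8. Plan A has the fewest and is eliminated.
Round 3: Plan G 18, Plan H 14. Plan G has a majority.

Plan G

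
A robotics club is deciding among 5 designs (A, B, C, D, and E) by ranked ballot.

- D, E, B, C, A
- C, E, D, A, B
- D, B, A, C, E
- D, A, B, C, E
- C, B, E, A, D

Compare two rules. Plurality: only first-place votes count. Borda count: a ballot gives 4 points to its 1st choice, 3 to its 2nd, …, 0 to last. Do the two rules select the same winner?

Yes

Plurality first-place counts: A 0, B 0, C 2, D 3, E 0 → D.
Borda totals: A 7, B 10, C 11, D 14, E 8 → D.
The two rules agree on D.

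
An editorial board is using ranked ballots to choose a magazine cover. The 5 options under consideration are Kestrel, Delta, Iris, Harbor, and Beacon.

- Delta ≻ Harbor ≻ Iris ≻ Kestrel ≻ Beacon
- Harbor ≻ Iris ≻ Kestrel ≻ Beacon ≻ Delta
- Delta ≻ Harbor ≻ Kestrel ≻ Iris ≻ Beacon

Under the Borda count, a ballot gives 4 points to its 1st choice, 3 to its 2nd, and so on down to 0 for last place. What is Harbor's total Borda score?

Borda scores:
  Kestrel: 1 + 2 + 2 = 5
  Delta: 4 + 0 + 4 = 8
  Iris: 2 + 3 + 1 = 6
  Harbor: 3 + 4 + 3 = 10
  Beacon: 0 + 1 + 0 = 1

10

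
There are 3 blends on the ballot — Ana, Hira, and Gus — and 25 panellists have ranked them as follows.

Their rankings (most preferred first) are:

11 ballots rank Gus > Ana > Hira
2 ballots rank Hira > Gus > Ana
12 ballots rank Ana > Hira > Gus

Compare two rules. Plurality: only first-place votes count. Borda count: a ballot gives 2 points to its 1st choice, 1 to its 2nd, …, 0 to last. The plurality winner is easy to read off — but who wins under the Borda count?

Plurality first-place counts: Ana 12, Hira 2, Gus 11 → Ana.
Borda totals: Ana 35, Hira 16, Gus 24 → Ana.

Ana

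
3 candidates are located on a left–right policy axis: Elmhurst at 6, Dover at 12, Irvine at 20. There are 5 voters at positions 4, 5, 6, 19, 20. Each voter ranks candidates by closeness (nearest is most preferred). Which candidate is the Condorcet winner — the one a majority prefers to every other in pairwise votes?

With single-peaked preferences on a line, the Condorcet winner is the candidate closest to the median voter.
The median voter (position 6) is closest to Elmhurst at 6.
Check: Elmhurst vs Dover — voters closer to Elmhurst: 3 of 5.

Elmhurst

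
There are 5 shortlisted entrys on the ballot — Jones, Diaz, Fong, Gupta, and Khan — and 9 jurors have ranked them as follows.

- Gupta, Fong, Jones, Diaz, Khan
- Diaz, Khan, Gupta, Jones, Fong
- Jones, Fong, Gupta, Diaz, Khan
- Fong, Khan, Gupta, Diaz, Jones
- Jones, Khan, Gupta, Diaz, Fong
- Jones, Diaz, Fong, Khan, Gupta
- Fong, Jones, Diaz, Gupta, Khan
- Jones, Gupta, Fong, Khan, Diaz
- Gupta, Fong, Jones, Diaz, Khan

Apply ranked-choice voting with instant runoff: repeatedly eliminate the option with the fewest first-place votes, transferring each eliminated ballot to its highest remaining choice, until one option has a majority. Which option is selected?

Round 1: Jones 4, Fong 2, Gupta 2, Diaz 1, Khan 0. Khan has the fewest and is eliminated.
Round 2: Jones 4, Fong 2, Gupta 2, Diaz 1. Diaz has the fewest and is eliminated.
Round 3: Jones 4, Gupta 3, Fong 2. Fong has the fewest and is eliminated.
Round 4: Jones 5, Gupta 4. Jones has a majority.

Jones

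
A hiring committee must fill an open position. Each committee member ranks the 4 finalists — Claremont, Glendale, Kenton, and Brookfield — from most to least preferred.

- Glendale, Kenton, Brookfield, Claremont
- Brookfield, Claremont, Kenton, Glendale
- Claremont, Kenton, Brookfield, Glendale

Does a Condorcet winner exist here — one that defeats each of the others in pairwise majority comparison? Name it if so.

Head-to-head results (3 voters total):
Claremont vs Glendale: Claremont wins 2–1.
Claremont vs Kenton: Claremont wins 2–1.
Claremont vs Brookfield: Brookfield wins 2–1.
Glendale vs Kenton: Kenton wins 2–1.
Glendale vs Brookfield: Brookfield wins 2–1.
Kenton vs Brookfield: Kenton wins 2–1.
No candidate beats all others: Claremont beats Kenton beats Brookfield beats Claremont, a majority cycle.

There is no Condorcet winner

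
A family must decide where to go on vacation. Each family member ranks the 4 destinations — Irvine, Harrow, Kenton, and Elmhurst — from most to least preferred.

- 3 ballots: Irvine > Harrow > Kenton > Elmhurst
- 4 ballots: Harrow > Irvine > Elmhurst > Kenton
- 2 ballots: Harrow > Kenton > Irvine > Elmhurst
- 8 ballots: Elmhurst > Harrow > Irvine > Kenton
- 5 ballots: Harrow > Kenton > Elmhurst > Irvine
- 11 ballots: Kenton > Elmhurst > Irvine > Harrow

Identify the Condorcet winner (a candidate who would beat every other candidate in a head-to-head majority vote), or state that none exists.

There is no Condorcet winner

Head-to-head results (33 voters total):
Irvine vs Harrow: Harrow wins 19–14.
Irvine vs Kenton: Kenton wins 18–15.
Irvine vs Elmhurst: Elmhurst wins 24–9.
Harrow vs Kenton: Harrow wins 22–11.
Harrow vs Elmhurst: Elmhurst wins 19–14.
Kenton vs Elmhurst: Kenton wins 21–12.
No candidate beats all others: Harrow beats Kenton beats Elmhurst beats Harrow, a majority cycle.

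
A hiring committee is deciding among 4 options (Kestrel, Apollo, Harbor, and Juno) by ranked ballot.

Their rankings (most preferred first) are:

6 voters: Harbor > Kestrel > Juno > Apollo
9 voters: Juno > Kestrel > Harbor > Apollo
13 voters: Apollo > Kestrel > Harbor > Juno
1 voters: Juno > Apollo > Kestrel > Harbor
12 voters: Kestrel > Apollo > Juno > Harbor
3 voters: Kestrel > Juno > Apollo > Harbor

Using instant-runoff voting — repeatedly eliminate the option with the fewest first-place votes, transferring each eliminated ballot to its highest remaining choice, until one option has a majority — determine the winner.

Kestrel

Round 1: Kestrel 15, Apollo 13, Juno 10, Harbor 6. Harbor has the fewest and is eliminated.
Round 2: Kestrel 21, Apollo 13, Juno 10. Juno has the fewest and is eliminated.
Round 3: Kestrel 30, Apollo 14. Kestrel has a majority.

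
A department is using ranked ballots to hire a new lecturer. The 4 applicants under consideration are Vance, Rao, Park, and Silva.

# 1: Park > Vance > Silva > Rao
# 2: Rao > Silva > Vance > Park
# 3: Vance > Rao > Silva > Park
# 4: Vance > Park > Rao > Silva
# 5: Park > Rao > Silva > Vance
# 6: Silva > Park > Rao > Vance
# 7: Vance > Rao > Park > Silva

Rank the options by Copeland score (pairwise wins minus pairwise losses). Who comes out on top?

Pairwise results:
  Vance vs Rao: Vance wins 4–3.
  Vance vs Park: Vance wins 4–3.
  Vance vs Silva: Vance wins 4–3.
  Rao vs Park: Park wins 4–3.
  Rao vs Silva: Rao wins 5–2.
  Park vs Silva: Park wins 4–3.
Copeland scores (wins − losses):
  Vance: 3 − 0 = 3
  Rao: 1 − 2 = -1
  Park: 2 − 1 = 1
  Silva: 0 − 3 = -3
Vance has the best Copeland score.

Vance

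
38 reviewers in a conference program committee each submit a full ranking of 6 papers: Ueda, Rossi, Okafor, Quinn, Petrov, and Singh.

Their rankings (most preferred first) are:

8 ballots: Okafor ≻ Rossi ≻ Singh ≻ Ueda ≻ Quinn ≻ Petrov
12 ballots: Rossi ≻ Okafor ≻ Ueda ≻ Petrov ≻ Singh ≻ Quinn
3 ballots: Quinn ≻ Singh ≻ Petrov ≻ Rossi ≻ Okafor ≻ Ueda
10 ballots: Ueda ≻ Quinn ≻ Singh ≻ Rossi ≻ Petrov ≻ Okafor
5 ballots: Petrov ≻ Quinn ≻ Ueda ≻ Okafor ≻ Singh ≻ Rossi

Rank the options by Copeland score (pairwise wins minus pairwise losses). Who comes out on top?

Rossi

Pairwise results:
  Ueda vs Rossi: Rossi wins 23–15.
  Ueda vs Okafor: Okafor wins 23–15.
  Ueda vs Quinn: Ueda wins 30–8.
  Ueda vs Petrov: Ueda wins 30–8.
  Ueda vs Singh: Ueda wins 27–11.
  Rossi vs Okafor: Rossi wins 25–13.
  Rossi vs Quinn: Rossi wins 20–18.
  Rossi vs Petrov: Rossi wins 30–8.
  Rossi vs Singh: Rossi wins 20–18.
  Okafor vs Quinn: Okafor wins 20–18.
  Okafor vs Petrov: Okafor wins 20–18.
  Okafor vs Singh: Okafor wins 25–13.
  Quinn vs Petrov: Quinn wins 21–17.
  Quinn vs Singh: Singh wins 20–18.
  Petrov vs Singh: Singh wins 21–17.
Copeland scores (wins − losses):
  Ueda: 3 − 2 = 1
  Rossi: 5 − 0 = 5
  Okafor: 4 − 1 = 3
  Quinn: 1 − 4 = -3
  Petrov: 0 − 5 = -5
  Singh: 2 − 3 = -1
Rossi has the best Copeland score.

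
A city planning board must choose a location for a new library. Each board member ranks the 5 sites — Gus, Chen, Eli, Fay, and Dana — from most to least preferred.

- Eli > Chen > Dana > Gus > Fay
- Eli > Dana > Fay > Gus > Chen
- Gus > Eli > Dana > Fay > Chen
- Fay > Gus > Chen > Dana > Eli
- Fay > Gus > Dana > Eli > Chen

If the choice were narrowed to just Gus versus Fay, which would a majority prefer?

Fay

Ballots ranking Gus above Fay: 2.
Ballots ranking Fay above Gus: 3.
Fay wins the head-to-head, 3–2.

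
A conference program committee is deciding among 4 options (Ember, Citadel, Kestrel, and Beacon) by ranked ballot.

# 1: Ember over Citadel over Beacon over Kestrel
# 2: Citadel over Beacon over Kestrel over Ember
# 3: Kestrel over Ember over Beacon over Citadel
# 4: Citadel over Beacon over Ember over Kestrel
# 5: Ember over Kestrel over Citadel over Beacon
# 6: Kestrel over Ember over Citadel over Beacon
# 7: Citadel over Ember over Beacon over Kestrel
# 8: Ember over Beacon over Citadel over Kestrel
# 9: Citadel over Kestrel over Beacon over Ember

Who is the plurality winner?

Citadel

First-place vote totals:
  Ember: 3
  Citadel: 4
  Kestrel: 2
  Beacon: 0
Citadel has the most first-place votes.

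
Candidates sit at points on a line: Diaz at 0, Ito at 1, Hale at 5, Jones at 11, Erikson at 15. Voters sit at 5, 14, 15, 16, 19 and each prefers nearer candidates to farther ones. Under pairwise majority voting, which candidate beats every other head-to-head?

Erikson

With single-peaked preferences on a line, the Condorcet winner is the candidate closest to the median voter.
The median voter (position 15) is closest to Erikson at 15.
Check: Erikson vs Diaz — voters closer to Erikson: 4 of 5.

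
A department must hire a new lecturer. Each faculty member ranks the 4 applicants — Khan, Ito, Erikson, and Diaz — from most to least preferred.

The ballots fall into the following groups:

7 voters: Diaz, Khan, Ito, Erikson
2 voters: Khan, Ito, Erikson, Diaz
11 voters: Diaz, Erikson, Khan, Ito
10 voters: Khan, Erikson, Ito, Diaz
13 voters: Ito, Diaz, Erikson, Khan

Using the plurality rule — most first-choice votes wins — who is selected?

Diaz

First-place vote totals:
  Khan: 12
  Ito: 13
  Erikson: 0
  Diaz: 18
Diaz has the most first-place votes.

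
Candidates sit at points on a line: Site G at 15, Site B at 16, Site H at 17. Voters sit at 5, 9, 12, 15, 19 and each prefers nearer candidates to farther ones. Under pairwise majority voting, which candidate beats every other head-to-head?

With single-peaked preferences on a line, the Condorcet winner is the candidate closest to the median voter.
The median voter (position 12) is closest to Site G at 15.
Check: Site G vs Site B — voters closer to Site G: 4 of 5.

Site G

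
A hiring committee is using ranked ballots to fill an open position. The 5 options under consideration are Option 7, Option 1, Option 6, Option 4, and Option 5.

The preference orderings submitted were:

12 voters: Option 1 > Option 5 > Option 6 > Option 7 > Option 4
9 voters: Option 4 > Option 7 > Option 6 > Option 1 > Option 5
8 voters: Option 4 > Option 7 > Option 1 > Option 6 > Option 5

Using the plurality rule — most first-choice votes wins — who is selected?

Option 4

First-place vote totals:
  Option 7: 0
  Option 1: 12
  Option 6: 0
  Option 4: 17
  Option 5: 0
Option 4 has the most first-place votes.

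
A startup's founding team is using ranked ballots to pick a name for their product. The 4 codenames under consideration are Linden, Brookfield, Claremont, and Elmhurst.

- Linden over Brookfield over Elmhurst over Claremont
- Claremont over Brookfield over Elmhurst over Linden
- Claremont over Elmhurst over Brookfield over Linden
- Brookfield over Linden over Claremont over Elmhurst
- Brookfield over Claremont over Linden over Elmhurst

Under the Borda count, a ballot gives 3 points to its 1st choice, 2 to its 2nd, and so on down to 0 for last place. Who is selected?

Brookfield

Borda scores:
  Linden: 3 + 0 + 0 + 2 + 1 = 6
  Brookfield: 2 + 2 + 1 + 3 + 3 = 11
  Claremont: 0 + 3 + 3 + 1 + 2 = 9
  Elmhurst: 1 + 1 + 2 + 0 + 0 = 4
Brookfield has the highest total.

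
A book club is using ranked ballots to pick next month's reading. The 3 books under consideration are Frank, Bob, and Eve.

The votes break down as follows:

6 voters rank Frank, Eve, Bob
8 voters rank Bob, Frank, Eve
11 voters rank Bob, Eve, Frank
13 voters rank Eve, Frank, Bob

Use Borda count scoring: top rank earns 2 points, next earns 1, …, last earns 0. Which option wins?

Eve

Borda scores:
  Frank: 6·2 + 8·1 + 11·0 + 13·1 = 33
  Bob: 6·0 + 8·2 + 11·2 + 13·0 = 38
  Eve: 6·1 + 8·0 + 11·1 + 13·2 = 43
Eve has the highest total.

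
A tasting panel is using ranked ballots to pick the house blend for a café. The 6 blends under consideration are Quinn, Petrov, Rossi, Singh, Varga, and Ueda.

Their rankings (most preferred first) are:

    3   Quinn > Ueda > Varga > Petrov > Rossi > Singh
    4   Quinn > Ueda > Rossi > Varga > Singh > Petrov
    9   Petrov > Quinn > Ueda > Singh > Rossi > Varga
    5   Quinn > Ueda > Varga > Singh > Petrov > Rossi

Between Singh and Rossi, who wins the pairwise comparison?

Singh

Ballots ranking Singh above Rossi: 9+5 = 14.
Ballots ranking Rossi above Singh: 3+4 = 7.
Singh wins the head-to-head, 14–7.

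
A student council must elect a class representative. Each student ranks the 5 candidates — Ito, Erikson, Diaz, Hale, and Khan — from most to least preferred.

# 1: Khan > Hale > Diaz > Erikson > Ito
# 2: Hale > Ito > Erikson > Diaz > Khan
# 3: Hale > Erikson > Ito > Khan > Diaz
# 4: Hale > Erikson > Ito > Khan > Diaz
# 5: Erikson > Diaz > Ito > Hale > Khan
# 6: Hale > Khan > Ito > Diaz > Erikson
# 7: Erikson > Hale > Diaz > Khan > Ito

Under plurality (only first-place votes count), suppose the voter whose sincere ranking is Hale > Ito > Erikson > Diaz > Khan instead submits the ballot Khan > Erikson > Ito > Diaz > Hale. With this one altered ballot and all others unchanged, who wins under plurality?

First-place totals with the altered ballot: Ito 0, Erikson 2, Diaz 0, Hale 3, Khan 2.
The winner is unchanged: still Hale.

Hale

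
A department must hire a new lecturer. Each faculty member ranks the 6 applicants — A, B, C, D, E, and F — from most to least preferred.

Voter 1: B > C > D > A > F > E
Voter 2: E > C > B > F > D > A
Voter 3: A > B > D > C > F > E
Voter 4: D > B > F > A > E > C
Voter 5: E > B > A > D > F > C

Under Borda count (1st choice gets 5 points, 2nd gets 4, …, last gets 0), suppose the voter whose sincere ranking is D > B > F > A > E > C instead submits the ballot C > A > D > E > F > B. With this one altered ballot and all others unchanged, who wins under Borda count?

Borda totals with the altered ballot: A 14, B 16, C 15, D 12, E 12, F 6.
The winner is unchanged: still B.

B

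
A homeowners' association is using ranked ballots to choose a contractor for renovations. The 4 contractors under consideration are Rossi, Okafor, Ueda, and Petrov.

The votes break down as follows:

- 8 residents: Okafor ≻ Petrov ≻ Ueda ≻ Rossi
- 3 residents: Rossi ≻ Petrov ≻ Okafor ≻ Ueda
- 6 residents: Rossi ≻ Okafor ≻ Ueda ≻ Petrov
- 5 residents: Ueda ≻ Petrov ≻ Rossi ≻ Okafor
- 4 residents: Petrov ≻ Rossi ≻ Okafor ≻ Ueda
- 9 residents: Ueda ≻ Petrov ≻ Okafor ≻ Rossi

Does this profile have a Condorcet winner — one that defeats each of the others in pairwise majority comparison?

No

Head-to-head results (35 voters total):
Rossi vs Okafor: Rossi wins 18–17.
Rossi vs Ueda: Ueda wins 22–13.
Rossi vs Petrov: Petrov wins 26–9.
Okafor vs Ueda: Okafor wins 21–14.
Okafor vs Petrov: Petrov wins 21–14.
Ueda vs Petrov: Ueda wins 20–15.
No candidate beats all others: Rossi beats Okafor beats Ueda beats Rossi, a majority cycle.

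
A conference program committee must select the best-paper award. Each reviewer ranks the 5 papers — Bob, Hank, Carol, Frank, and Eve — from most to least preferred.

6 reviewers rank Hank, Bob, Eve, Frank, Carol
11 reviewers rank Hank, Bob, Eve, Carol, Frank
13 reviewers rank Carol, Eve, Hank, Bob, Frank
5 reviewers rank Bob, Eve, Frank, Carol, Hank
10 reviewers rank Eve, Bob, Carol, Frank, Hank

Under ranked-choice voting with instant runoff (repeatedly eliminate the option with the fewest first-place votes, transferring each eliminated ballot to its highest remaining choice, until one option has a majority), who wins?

Eve

Round 1: Hank 17, Carol 13, Eve 10, Bob 5, Frank 0. Frank has the fewest and is eliminated.
Round 2: Hank 17, Carol 13, Eve 10, Bob 5. Bob has the fewest and is eliminated.
Round 3: Hank 17, Eve 15, Carol 13. Carol has the fewest and is eliminated.
Round 4: Eve 28, Hank 17. Eve has a majority.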